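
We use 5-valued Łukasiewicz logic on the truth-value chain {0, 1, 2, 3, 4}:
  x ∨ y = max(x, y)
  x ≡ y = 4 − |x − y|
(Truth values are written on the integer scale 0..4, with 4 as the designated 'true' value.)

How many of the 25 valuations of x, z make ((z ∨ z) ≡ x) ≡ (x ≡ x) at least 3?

13

value 4: 5 assignments (counts)
value 3: 8 assignments (counts)
value 2: 6 assignments
value 1: 4 assignments
value 0: 2 assignments
So 13 of the 25 assignments meet the threshold.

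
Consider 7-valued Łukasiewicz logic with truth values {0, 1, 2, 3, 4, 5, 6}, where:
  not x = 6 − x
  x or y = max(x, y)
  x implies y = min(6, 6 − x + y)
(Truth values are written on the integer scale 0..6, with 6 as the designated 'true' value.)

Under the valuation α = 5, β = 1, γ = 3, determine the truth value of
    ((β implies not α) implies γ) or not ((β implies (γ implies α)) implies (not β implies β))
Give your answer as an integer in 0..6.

4

not α = not 5 = 1
β implies not α = 1 implies 1 = 6
(β implies not α) implies γ = 6 implies 3 = 3
γ implies α = 3 implies 5 = 6
β implies (γ implies α) = 1 implies 6 = 6
not β = not 1 = 5
not β implies β = 5 implies 1 = 2
(β implies (γ implies α)) implies (not β implies β) = 6 implies 2 = 2
not ((β implies (γ implies α)) implies (not β implies β)) = not 2 = 4
((β implies not α) implies γ) or not ((β implies (γ implies α)) implies (not β implies β)) = 3 or 4 = 4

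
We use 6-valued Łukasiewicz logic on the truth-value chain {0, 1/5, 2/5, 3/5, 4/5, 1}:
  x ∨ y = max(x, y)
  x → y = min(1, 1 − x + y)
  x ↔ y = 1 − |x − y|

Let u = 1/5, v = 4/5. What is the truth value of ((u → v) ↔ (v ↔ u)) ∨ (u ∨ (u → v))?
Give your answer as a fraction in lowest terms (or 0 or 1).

u → v = 1/5 → 4/5 = 1
v ↔ u = 4/5 ↔ 1/5 = 2/5
(u → v) ↔ (v ↔ u) = 1 ↔ 2/5 = 2/5
u → v = 1/5 → 4/5 = 1
u ∨ (u → v) = 1/5 ∨ 1 = 1
((u → v) ↔ (v ↔ u)) ∨ (u ∨ (u → v)) = 2/5 ∨ 1 = 1

1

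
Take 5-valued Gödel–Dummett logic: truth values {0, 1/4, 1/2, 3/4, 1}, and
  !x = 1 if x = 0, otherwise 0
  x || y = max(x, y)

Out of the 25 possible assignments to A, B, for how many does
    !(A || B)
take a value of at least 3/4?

value 1: 1 assignment (counts)
value 0: 24 assignments
So 1 of the 25 assignments meets the threshold.

1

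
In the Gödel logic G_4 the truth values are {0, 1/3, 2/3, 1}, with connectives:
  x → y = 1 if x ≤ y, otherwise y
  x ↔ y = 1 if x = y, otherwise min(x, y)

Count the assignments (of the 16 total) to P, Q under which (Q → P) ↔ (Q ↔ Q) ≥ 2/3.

P = 0, Q = 0 ↦ 1  ≥
P = 0, Q = 1/3 ↦ 0  <
P = 0, Q = 2/3 ↦ 0  <
P = 0, Q = 1 ↦ 0  <
P = 1/3, Q = 0 ↦ 1  ≥
P = 1/3, Q = 1/3 ↦ 1  ≥
P = 1/3, Q = 2/3 ↦ 1/3  <
P = 1/3, Q = 1 ↦ 1/3  <
P = 2/3, Q = 0 ↦ 1  ≥
P = 2/3, Q = 1/3 ↦ 1  ≥
P = 2/3, Q = 2/3 ↦ 1  ≥
P = 2/3, Q = 1 ↦ 2/3  ≥
P = 1, Q = 0 ↦ 1  ≥
P = 1, Q = 1/3 ↦ 1  ≥
P = 1, Q = 2/3 ↦ 1  ≥
P = 1, Q = 1 ↦ 1  ≥
So 11 of the 16 assignments meet the threshold.

11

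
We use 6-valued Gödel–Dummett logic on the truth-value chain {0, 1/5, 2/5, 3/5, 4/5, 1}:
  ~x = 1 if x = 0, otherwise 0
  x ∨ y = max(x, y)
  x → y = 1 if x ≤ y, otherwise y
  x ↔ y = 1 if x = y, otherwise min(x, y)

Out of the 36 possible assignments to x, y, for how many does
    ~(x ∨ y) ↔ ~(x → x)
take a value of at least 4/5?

value 1: 35 assignments (counts)
value 0: 1 assignment
So 35 of the 36 assignments meet the threshold.

35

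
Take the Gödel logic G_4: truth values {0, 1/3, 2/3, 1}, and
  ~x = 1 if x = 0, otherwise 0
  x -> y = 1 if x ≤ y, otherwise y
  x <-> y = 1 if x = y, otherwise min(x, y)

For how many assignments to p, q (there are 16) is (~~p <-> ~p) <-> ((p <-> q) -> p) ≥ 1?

1

p = 0, q = 0 ↦ 1  ≥
p = 0, q = 1/3 ↦ 0  <
p = 0, q = 2/3 ↦ 0  <
p = 0, q = 1 ↦ 0  <
p = 1/3, q = 0 ↦ 0  <
p = 1/3, q = 1/3 ↦ 0  <
p = 1/3, q = 2/3 ↦ 0  <
p = 1/3, q = 1 ↦ 0  <
p = 2/3, q = 0 ↦ 0  <
p = 2/3, q = 1/3 ↦ 0  <
p = 2/3, q = 2/3 ↦ 0  <
p = 2/3, q = 1 ↦ 0  <
p = 1, q = 0 ↦ 0  <
p = 1, q = 1/3 ↦ 0  <
p = 1, q = 2/3 ↦ 0  <
p = 1, q = 1 ↦ 0  <
So 1 of the 16 assignments meets the threshold.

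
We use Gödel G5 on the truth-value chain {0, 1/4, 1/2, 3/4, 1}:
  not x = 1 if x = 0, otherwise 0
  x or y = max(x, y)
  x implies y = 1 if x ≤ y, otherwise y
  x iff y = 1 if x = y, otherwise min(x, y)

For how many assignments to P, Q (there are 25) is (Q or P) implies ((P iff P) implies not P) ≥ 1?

value 1: 5 assignments (counts)
value 0: 20 assignments
So 5 of the 25 assignments meet the threshold.

5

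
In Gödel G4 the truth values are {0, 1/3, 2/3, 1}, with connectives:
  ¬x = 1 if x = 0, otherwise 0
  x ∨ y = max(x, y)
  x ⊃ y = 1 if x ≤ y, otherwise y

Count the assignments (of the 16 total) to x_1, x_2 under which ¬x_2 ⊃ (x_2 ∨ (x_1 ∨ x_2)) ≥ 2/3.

14

x_1 = 0, x_2 = 0 ↦ 0  <
x_1 = 0, x_2 = 1/3 ↦ 1  ≥
x_1 = 0, x_2 = 2/3 ↦ 1  ≥
x_1 = 0, x_2 = 1 ↦ 1  ≥
x_1 = 1/3, x_2 = 0 ↦ 1/3  <
x_1 = 1/3, x_2 = 1/3 ↦ 1  ≥
x_1 = 1/3, x_2 = 2/3 ↦ 1  ≥
x_1 = 1/3, x_2 = 1 ↦ 1  ≥
x_1 = 2/3, x_2 = 0 ↦ 2/3  ≥
x_1 = 2/3, x_2 = 1/3 ↦ 1  ≥
x_1 = 2/3, x_2 = 2/3 ↦ 1  ≥
x_1 = 2/3, x_2 = 1 ↦ 1  ≥
x_1 = 1, x_2 = 0 ↦ 1  ≥
x_1 = 1, x_2 = 1/3 ↦ 1  ≥
x_1 = 1, x_2 = 2/3 ↦ 1  ≥
x_1 = 1, x_2 = 1 ↦ 1  ≥
So 14 of the 16 assignments meet the threshold.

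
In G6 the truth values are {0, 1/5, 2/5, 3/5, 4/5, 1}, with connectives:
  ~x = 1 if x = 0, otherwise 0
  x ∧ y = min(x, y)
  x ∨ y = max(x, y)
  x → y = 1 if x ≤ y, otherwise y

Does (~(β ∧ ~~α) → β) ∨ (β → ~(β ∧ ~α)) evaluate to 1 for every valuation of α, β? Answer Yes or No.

Counterexample: take α = 0, β = 1/5.
~α = ~0 = 1
~~α = ~1 = 0
β ∧ ~~α = 1/5 ∧ 0 = 0
~(β ∧ ~~α) = ~0 = 1
~(β ∧ ~~α) → β = 1 → 1/5 = 1/5
~α = ~0 = 1
β ∧ ~α = 1/5 ∧ 1 = 1/5
~(β ∧ ~α) = ~1/5 = 0
β → ~(β ∧ ~α) = 1/5 → 0 = 0
(~(β ∧ ~~α) → β) ∨ (β → ~(β ∧ ~α)) = 1/5 ∨ 0 = 1/5
This gives 1/5 ≠ 1.

No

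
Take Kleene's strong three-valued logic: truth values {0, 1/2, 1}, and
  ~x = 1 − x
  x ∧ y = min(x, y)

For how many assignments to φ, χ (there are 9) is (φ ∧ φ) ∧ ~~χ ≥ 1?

φ = 0, χ = 0 ↦ 0  <
φ = 0, χ = 1/2 ↦ 0  <
φ = 0, χ = 1 ↦ 0  <
φ = 1/2, χ = 0 ↦ 0  <
φ = 1/2, χ = 1/2 ↦ 1/2  <
φ = 1/2, χ = 1 ↦ 1/2  <
φ = 1, χ = 0 ↦ 0  <
φ = 1, χ = 1/2 ↦ 1/2  <
φ = 1, χ = 1 ↦ 1  ≥
So 1 of the 9 assignments meets the threshold.

1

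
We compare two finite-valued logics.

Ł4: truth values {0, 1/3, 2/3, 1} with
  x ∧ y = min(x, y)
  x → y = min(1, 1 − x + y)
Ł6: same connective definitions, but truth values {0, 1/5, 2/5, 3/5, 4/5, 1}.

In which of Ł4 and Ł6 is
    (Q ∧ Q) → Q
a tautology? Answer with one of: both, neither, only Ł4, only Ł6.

both

In Ł4: every assignment gives 1 — tautology.
In Ł6: every assignment gives 1 — tautology.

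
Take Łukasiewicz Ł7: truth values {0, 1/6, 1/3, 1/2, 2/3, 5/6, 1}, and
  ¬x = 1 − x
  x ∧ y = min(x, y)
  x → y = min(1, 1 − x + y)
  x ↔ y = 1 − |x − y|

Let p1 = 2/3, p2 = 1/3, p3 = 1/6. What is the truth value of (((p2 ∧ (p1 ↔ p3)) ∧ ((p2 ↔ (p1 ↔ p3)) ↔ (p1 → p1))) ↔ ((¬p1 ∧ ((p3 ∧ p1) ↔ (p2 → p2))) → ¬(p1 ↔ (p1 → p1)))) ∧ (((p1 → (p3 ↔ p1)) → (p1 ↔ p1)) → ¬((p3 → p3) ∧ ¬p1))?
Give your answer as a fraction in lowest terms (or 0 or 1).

p1 ↔ p3 = 2/3 ↔ 1/6 = 1/2
p2 ∧ (p1 ↔ p3) = 1/3 ∧ 1/2 = 1/3
p1 ↔ p3 = 2/3 ↔ 1/6 = 1/2
p2 ↔ (p1 ↔ p3) = 1/3 ↔ 1/2 = 5/6
p1 → p1 = 2/3 → 2/3 = 1
(p2 ↔ (p1 ↔ p3)) ↔ (p1 → p1) = 5/6 ↔ 1 = 5/6
(p2 ∧ (p1 ↔ p3)) ∧ ((p2 ↔ (p1 ↔ p3)) ↔ (p1 → p1)) = 1/3 ∧ 5/6 = 1/3
¬p1 = ¬2/3 = 1/3
p3 ∧ p1 = 1/6 ∧ 2/3 = 1/6
p2 → p2 = 1/3 → 1/3 = 1
(p3 ∧ p1) ↔ (p2 → p2) = 1/6 ↔ 1 = 1/6
¬p1 ∧ ((p3 ∧ p1) ↔ (p2 → p2)) = 1/3 ∧ 1/6 = 1/6
p1 → p1 = 2/3 → 2/3 = 1
p1 ↔ (p1 → p1) = 2/3 ↔ 1 = 2/3
¬(p1 ↔ (p1 → p1)) = ¬2/3 = 1/3
(¬p1 ∧ ((p3 ∧ p1) ↔ (p2 → p2))) → ¬(p1 ↔ (p1 → p1)) = 1/6 → 1/3 = 1
((p2 ∧ (p1 ↔ p3)) ∧ ((p2 ↔ (p1 ↔ p3)) ↔ (p1 → p1))) ↔ ((¬p1 ∧ ((p3 ∧ p1) ↔ (p2 → p2))) → ¬(p1 ↔ (p1 → p1))) = 1/3 ↔ 1 = 1/3
p3 ↔ p1 = 1/6 ↔ 2/3 = 1/2
p1 → (p3 ↔ p1) = 2/3 → 1/2 = 5/6
p1 ↔ p1 = 2/3 ↔ 2/3 = 1
(p1 → (p3 ↔ p1)) → (p1 ↔ p1) = 5/6 → 1 = 1
p3 → p3 = 1/6 → 1/6 = 1
¬p1 = ¬2/3 = 1/3
(p3 → p3) ∧ ¬p1 = 1 ∧ 1/3 = 1/3
¬((p3 → p3) ∧ ¬p1) = ¬1/3 = 2/3
((p1 → (p3 ↔ p1)) → (p1 ↔ p1)) → ¬((p3 → p3) ∧ ¬p1) = 1 → 2/3 = 2/3
(((p2 ∧ (p1 ↔ p3)) ∧ ((p2 ↔ (p1 ↔ p3)) ↔ (p1 → p1))) ↔ ((¬p1 ∧ ((p3 ∧ p1) ↔ (p2 → p2))) → ¬(p1 ↔ (p1 → p1)))) ∧ (((p1 → (p3 ↔ p1)) → (p1 ↔ p1)) → ¬((p3 → p3) ∧ ¬p1)) = 1/3 ∧ 2/3 = 1/3

1/3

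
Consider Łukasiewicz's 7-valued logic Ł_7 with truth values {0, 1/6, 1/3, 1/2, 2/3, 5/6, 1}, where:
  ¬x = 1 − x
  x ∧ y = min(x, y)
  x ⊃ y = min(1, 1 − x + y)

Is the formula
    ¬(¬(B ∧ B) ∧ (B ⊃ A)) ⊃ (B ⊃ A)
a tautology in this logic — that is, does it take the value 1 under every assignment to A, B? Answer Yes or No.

No

Counterexample: take A = 0, B = 2/3.
B ∧ B = 2/3 ∧ 2/3 = 2/3
¬(B ∧ B) = ¬2/3 = 1/3
B ⊃ A = 2/3 ⊃ 0 = 1/3
¬(B ∧ B) ∧ (B ⊃ A) = 1/3 ∧ 1/3 = 1/3
¬(¬(B ∧ B) ∧ (B ⊃ A)) = ¬1/3 = 2/3
¬(¬(B ∧ B) ∧ (B ⊃ A)) ⊃ (B ⊃ A) = 2/3 ⊃ 1/3 = 2/3
This gives 2/3 ≠ 1.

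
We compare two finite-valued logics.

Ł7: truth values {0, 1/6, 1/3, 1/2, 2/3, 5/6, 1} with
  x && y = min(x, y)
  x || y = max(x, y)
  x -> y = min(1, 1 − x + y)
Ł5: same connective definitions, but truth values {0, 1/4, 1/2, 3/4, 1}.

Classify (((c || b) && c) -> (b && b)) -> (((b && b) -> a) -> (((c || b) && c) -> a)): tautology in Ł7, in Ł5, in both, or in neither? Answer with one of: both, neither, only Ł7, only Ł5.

In Ł7: every assignment gives 1 — tautology.
In Ł5: every assignment gives 1 — tautology.

both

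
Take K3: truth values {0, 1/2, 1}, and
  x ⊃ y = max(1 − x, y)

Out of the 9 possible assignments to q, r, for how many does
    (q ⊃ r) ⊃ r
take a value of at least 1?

q = 0, r = 0 ↦ 0  <
q = 0, r = 1/2 ↦ 1/2  <
q = 0, r = 1 ↦ 1  ≥
q = 1/2, r = 0 ↦ 1/2  <
q = 1/2, r = 1/2 ↦ 1/2  <
q = 1/2, r = 1 ↦ 1  ≥
q = 1, r = 0 ↦ 1  ≥
q = 1, r = 1/2 ↦ 1/2  <
q = 1, r = 1 ↦ 1  ≥
So 4 of the 9 assignments meet the threshold.

4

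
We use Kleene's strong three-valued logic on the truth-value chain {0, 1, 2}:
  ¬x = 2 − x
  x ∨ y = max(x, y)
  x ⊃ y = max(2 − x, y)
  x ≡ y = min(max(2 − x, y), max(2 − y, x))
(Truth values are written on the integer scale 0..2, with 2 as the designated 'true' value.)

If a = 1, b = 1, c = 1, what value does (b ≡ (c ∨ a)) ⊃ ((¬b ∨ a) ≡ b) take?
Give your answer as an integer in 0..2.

1

c ∨ a = 1 ∨ 1 = 1
b ≡ (c ∨ a) = 1 ≡ 1 = 1
¬b = ¬1 = 1
¬b ∨ a = 1 ∨ 1 = 1
(¬b ∨ a) ≡ b = 1 ≡ 1 = 1
(b ≡ (c ∨ a)) ⊃ ((¬b ∨ a) ≡ b) = 1 ⊃ 1 = 1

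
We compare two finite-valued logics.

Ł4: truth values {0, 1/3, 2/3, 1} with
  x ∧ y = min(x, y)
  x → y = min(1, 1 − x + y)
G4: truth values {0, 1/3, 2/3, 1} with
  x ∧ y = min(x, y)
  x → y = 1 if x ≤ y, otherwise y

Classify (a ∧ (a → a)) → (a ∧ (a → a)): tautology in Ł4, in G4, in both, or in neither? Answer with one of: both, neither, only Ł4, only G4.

In Ł4: every assignment gives 1 — tautology.
In G4: every assignment gives 1 — tautology.

both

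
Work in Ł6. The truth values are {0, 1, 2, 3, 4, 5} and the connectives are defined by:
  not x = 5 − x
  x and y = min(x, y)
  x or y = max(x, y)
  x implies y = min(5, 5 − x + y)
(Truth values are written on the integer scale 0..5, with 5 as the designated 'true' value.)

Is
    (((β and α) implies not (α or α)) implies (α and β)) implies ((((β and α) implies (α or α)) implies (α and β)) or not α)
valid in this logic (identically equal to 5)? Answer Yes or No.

Counterexample: take α = 3, β = 3.
β and α = 3 and 3 = 3
α or α = 3 or 3 = 3
not (α or α) = not 3 = 2
(β and α) implies not (α or α) = 3 implies 2 = 4
α and β = 3 and 3 = 3
((β and α) implies not (α or α)) implies (α and β) = 4 implies 3 = 4
β and α = 3 and 3 = 3
α or α = 3 or 3 = 3
(β and α) implies (α or α) = 3 implies 3 = 5
α and β = 3 and 3 = 3
((β and α) implies (α or α)) implies (α and β) = 5 implies 3 = 3
not α = not 3 = 2
(((β and α) implies (α or α)) implies (α and β)) or not α = 3 or 2 = 3
(((β and α) implies not (α or α)) implies (α and β)) implies ((((β and α) implies (α or α)) implies (α and β)) or not α) = 4 implies 3 = 4
This gives 4 ≠ 5.

No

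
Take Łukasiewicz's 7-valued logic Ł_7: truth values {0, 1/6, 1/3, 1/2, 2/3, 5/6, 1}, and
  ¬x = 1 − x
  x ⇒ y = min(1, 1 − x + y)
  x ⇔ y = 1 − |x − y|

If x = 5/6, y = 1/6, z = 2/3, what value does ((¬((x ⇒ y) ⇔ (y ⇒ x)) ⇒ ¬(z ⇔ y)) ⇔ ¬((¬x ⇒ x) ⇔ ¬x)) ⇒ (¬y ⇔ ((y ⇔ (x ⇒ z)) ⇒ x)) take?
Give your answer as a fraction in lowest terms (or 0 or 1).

5/6

x ⇒ y = 5/6 ⇒ 1/6 = 1/3
y ⇒ x = 1/6 ⇒ 5/6 = 1
(x ⇒ y) ⇔ (y ⇒ x) = 1/3 ⇔ 1 = 1/3
¬((x ⇒ y) ⇔ (y ⇒ x)) = ¬1/3 = 2/3
z ⇔ y = 2/3 ⇔ 1/6 = 1/2
¬(z ⇔ y) = ¬1/2 = 1/2
¬((x ⇒ y) ⇔ (y ⇒ x)) ⇒ ¬(z ⇔ y) = 2/3 ⇒ 1/2 = 5/6
¬x = ¬5/6 = 1/6
¬x ⇒ x = 1/6 ⇒ 5/6 = 1
¬x = ¬5/6 = 1/6
(¬x ⇒ x) ⇔ ¬x = 1 ⇔ 1/6 = 1/6
¬((¬x ⇒ x) ⇔ ¬x) = ¬1/6 = 5/6
(¬((x ⇒ y) ⇔ (y ⇒ x)) ⇒ ¬(z ⇔ y)) ⇔ ¬((¬x ⇒ x) ⇔ ¬x) = 5/6 ⇔ 5/6 = 1
¬y = ¬1/6 = 5/6
x ⇒ z = 5/6 ⇒ 2/3 = 5/6
y ⇔ (x ⇒ z) = 1/6 ⇔ 5/6 = 1/3
(y ⇔ (x ⇒ z)) ⇒ x = 1/3 ⇒ 5/6 = 1
¬y ⇔ ((y ⇔ (x ⇒ z)) ⇒ x) = 5/6 ⇔ 1 = 5/6
((¬((x ⇒ y) ⇔ (y ⇒ x)) ⇒ ¬(z ⇔ y)) ⇔ ¬((¬x ⇒ x) ⇔ ¬x)) ⇒ (¬y ⇔ ((y ⇔ (x ⇒ z)) ⇒ x)) = 1 ⇒ 5/6 = 5/6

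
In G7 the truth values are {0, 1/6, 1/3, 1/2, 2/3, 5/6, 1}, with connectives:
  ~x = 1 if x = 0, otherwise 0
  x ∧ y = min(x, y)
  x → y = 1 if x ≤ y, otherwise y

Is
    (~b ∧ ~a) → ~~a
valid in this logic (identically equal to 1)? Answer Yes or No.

Counterexample: take a = 0, b = 0.
~b = ~0 = 1
~a = ~0 = 1
~b ∧ ~a = 1 ∧ 1 = 1
~~a = ~1 = 0
(~b ∧ ~a) → ~~a = 1 → 0 = 0
This gives 0 ≠ 1.

No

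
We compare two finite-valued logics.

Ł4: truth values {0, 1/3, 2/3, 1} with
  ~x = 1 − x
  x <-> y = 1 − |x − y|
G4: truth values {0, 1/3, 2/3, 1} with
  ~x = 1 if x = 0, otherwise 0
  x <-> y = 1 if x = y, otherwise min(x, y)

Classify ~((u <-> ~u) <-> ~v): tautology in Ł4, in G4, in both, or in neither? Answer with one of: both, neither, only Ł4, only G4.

neither

In Ł4: at u = 0, v = 1/3 the value is 2/3 — not a tautology.
In G4: at u = 0, v = 1/3 the value is 0 — not a tautology.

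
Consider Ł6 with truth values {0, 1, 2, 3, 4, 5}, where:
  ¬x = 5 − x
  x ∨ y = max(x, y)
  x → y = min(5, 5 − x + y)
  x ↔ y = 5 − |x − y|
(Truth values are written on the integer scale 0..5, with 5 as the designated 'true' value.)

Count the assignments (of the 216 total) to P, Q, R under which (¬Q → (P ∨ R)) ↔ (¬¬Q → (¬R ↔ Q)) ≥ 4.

150

value 5: 107 assignments (counts)
value 4: 43 assignments (counts)
value 3: 28 assignments
value 2: 21 assignments
value 1: 10 assignments
value 0: 7 assignments
So 150 of the 216 assignments meet the threshold.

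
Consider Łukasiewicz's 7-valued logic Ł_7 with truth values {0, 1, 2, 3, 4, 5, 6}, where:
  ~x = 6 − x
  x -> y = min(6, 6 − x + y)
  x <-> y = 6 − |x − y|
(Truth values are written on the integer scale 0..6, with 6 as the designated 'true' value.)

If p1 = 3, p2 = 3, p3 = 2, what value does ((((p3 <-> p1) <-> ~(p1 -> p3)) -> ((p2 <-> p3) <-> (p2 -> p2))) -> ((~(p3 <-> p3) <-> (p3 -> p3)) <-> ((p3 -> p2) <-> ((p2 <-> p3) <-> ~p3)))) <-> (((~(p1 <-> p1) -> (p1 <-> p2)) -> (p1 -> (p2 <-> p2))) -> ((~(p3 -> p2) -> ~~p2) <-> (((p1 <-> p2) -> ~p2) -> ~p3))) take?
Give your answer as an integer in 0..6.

p3 <-> p1 = 2 <-> 3 = 5
p1 -> p3 = 3 -> 2 = 5
~(p1 -> p3) = ~5 = 1
(p3 <-> p1) <-> ~(p1 -> p3) = 5 <-> 1 = 2
p2 <-> p3 = 3 <-> 2 = 5
p2 -> p2 = 3 -> 3 = 6
(p2 <-> p3) <-> (p2 -> p2) = 5 <-> 6 = 5
((p3 <-> p1) <-> ~(p1 -> p3)) -> ((p2 <-> p3) <-> (p2 -> p2)) = 2 -> 5 = 6
p3 <-> p3 = 2 <-> 2 = 6
~(p3 <-> p3) = ~6 = 0
p3 -> p3 = 2 -> 2 = 6
~(p3 <-> p3) <-> (p3 -> p3) = 0 <-> 6 = 0
p3 -> p2 = 2 -> 3 = 6
p2 <-> p3 = 3 <-> 2 = 5
~p3 = ~2 = 4
(p2 <-> p3) <-> ~p3 = 5 <-> 4 = 5
(p3 -> p2) <-> ((p2 <-> p3) <-> ~p3) = 6 <-> 5 = 5
(~(p3 <-> p3) <-> (p3 -> p3)) <-> ((p3 -> p2) <-> ((p2 <-> p3) <-> ~p3)) = 0 <-> 5 = 1
(((p3 <-> p1) <-> ~(p1 -> p3)) -> ((p2 <-> p3) <-> (p2 -> p2))) -> ((~(p3 <-> p3) <-> (p3 -> p3)) <-> ((p3 -> p2) <-> ((p2 <-> p3) <-> ~p3))) = 6 -> 1 = 1
p1 <-> p1 = 3 <-> 3 = 6
~(p1 <-> p1) = ~6 = 0
p1 <-> p2 = 3 <-> 3 = 6
~(p1 <-> p1) -> (p1 <-> p2) = 0 -> 6 = 6
p2 <-> p2 = 3 <-> 3 = 6
p1 -> (p2 <-> p2) = 3 -> 6 = 6
(~(p1 <-> p1) -> (p1 <-> p2)) -> (p1 -> (p2 <-> p2)) = 6 -> 6 = 6
p3 -> p2 = 2 -> 3 = 6
~(p3 -> p2) = ~6 = 0
~p2 = ~3 = 3
~~p2 = ~3 = 3
~(p3 -> p2) -> ~~p2 = 0 -> 3 = 6
p1 <-> p2 = 3 <-> 3 = 6
~p2 = ~3 = 3
(p1 <-> p2) -> ~p2 = 6 -> 3 = 3
~p3 = ~2 = 4
((p1 <-> p2) -> ~p2) -> ~p3 = 3 -> 4 = 6
(~(p3 -> p2) -> ~~p2) <-> (((p1 <-> p2) -> ~p2) -> ~p3) = 6 <-> 6 = 6
((~(p1 <-> p1) -> (p1 <-> p2)) -> (p1 -> (p2 <-> p2))) -> ((~(p3 -> p2) -> ~~p2) <-> (((p1 <-> p2) -> ~p2) -> ~p3)) = 6 -> 6 = 6
((((p3 <-> p1) <-> ~(p1 -> p3)) -> ((p2 <-> p3) <-> (p2 -> p2))) -> ((~(p3 <-> p3) <-> (p3 -> p3)) <-> ((p3 -> p2) <-> ((p2 <-> p3) <-> ~p3)))) <-> (((~(p1 <-> p1) -> (p1 <-> p2)) -> (p1 -> (p2 <-> p2))) -> ((~(p3 -> p2) -> ~~p2) <-> (((p1 <-> p2) -> ~p2) -> ~p3))) = 1 <-> 6 = 1

1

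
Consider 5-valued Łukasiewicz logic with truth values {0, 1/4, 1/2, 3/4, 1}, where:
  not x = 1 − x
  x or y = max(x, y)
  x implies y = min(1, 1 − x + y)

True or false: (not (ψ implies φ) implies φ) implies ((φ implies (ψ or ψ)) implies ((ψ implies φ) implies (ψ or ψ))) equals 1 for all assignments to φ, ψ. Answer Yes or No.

Counterexample: take φ = 0, ψ = 0.
ψ implies φ = 0 implies 0 = 1
not (ψ implies φ) = not 1 = 0
not (ψ implies φ) implies φ = 0 implies 0 = 1
ψ or ψ = 0 or 0 = 0
φ implies (ψ or ψ) = 0 implies 0 = 1
ψ implies φ = 0 implies 0 = 1
ψ or ψ = 0 or 0 = 0
(ψ implies φ) implies (ψ or ψ) = 1 implies 0 = 0
(φ implies (ψ or ψ)) implies ((ψ implies φ) implies (ψ or ψ)) = 1 implies 0 = 0
(not (ψ implies φ) implies φ) implies ((φ implies (ψ or ψ)) implies ((ψ implies φ) implies (ψ or ψ))) = 1 implies 0 = 0
This gives 0 ≠ 1.

No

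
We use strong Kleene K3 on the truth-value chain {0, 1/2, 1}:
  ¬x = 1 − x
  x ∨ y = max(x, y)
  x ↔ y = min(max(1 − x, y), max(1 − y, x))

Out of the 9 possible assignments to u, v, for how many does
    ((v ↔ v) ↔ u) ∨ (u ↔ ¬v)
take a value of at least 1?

3

u = 0, v = 0 ↦ 0  <
u = 0, v = 1/2 ↦ 1/2  <
u = 0, v = 1 ↦ 1  ≥
u = 1/2, v = 0 ↦ 1/2  <
u = 1/2, v = 1/2 ↦ 1/2  <
u = 1/2, v = 1 ↦ 1/2  <
u = 1, v = 0 ↦ 1  ≥
u = 1, v = 1/2 ↦ 1/2  <
u = 1, v = 1 ↦ 1  ≥
So 3 of the 9 assignments meet the threshold.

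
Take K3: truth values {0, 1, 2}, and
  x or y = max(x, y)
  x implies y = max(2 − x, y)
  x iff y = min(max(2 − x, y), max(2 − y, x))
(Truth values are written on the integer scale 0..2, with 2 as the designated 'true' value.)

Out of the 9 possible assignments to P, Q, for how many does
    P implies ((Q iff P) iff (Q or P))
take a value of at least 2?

P = 0, Q = 0 ↦ 2  ≥
P = 0, Q = 1 ↦ 2  ≥
P = 0, Q = 2 ↦ 2  ≥
P = 1, Q = 0 ↦ 1  <
P = 1, Q = 1 ↦ 1  <
P = 1, Q = 2 ↦ 1  <
P = 2, Q = 0 ↦ 0  <
P = 2, Q = 1 ↦ 1  <
P = 2, Q = 2 ↦ 2  ≥
So 4 of the 9 assignments meet the threshold.

4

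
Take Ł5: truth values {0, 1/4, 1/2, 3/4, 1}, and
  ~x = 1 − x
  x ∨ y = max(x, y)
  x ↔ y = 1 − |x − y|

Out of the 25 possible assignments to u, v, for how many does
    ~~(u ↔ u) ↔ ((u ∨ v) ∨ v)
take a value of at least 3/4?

value 1: 9 assignments (counts)
value 3/4: 7 assignments (counts)
value 1/2: 5 assignments
value 1/4: 3 assignments
value 0: 1 assignment
So 16 of the 25 assignments meet the threshold.

16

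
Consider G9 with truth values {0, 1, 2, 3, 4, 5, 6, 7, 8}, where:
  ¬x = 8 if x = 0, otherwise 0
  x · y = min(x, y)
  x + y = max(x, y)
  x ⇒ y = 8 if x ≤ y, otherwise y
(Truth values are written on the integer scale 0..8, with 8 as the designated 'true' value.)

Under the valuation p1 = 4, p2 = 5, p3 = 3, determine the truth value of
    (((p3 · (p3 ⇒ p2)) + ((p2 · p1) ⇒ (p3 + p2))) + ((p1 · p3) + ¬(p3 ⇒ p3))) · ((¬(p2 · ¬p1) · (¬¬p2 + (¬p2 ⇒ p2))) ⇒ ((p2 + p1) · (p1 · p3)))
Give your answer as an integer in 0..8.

3

p3 ⇒ p2 = 3 ⇒ 5 = 8
p3 · (p3 ⇒ p2) = 3 · 8 = 3
p2 · p1 = 5 · 4 = 4
p3 + p2 = 3 + 5 = 5
(p2 · p1) ⇒ (p3 + p2) = 4 ⇒ 5 = 8
(p3 · (p3 ⇒ p2)) + ((p2 · p1) ⇒ (p3 + p2)) = 3 + 8 = 8
p1 · p3 = 4 · 3 = 3
p3 ⇒ p3 = 3 ⇒ 3 = 8
¬(p3 ⇒ p3) = ¬8 = 0
(p1 · p3) + ¬(p3 ⇒ p3) = 3 + 0 = 3
((p3 · (p3 ⇒ p2)) + ((p2 · p1) ⇒ (p3 + p2))) + ((p1 · p3) + ¬(p3 ⇒ p3)) = 8 + 3 = 8
¬p1 = ¬4 = 0
p2 · ¬p1 = 5 · 0 = 0
¬(p2 · ¬p1) = ¬0 = 8
¬p2 = ¬5 = 0
¬¬p2 = ¬0 = 8
¬p2 = ¬5 = 0
¬p2 ⇒ p2 = 0 ⇒ 5 = 8
¬¬p2 + (¬p2 ⇒ p2) = 8 + 8 = 8
¬(p2 · ¬p1) · (¬¬p2 + (¬p2 ⇒ p2)) = 8 · 8 = 8
p2 + p1 = 5 + 4 = 5
p1 · p3 = 4 · 3 = 3
(p2 + p1) · (p1 · p3) = 5 · 3 = 3
(¬(p2 · ¬p1) · (¬¬p2 + (¬p2 ⇒ p2))) ⇒ ((p2 + p1) · (p1 · p3)) = 8 ⇒ 3 = 3
(((p3 · (p3 ⇒ p2)) + ((p2 · p1) ⇒ (p3 + p2))) + ((p1 · p3) + ¬(p3 ⇒ p3))) · ((¬(p2 · ¬p1) · (¬¬p2 + (¬p2 ⇒ p2))) ⇒ ((p2 + p1) · (p1 · p3))) = 8 · 3 = 3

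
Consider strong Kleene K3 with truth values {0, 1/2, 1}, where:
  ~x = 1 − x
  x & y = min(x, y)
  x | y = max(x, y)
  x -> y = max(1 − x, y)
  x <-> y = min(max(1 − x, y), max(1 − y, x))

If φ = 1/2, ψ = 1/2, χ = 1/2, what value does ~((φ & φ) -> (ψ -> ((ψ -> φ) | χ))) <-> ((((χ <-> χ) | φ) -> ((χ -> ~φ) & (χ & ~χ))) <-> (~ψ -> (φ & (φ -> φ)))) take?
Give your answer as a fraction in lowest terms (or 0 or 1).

1/2

φ & φ = 1/2 & 1/2 = 1/2
ψ -> φ = 1/2 -> 1/2 = 1/2
(ψ -> φ) | χ = 1/2 | 1/2 = 1/2
ψ -> ((ψ -> φ) | χ) = 1/2 -> 1/2 = 1/2
(φ & φ) -> (ψ -> ((ψ -> φ) | χ)) = 1/2 -> 1/2 = 1/2
~((φ & φ) -> (ψ -> ((ψ -> φ) | χ))) = ~1/2 = 1/2
χ <-> χ = 1/2 <-> 1/2 = 1/2
(χ <-> χ) | φ = 1/2 | 1/2 = 1/2
~φ = ~1/2 = 1/2
χ -> ~φ = 1/2 -> 1/2 = 1/2
~χ = ~1/2 = 1/2
χ & ~χ = 1/2 & 1/2 = 1/2
(χ -> ~φ) & (χ & ~χ) = 1/2 & 1/2 = 1/2
((χ <-> χ) | φ) -> ((χ -> ~φ) & (χ & ~χ)) = 1/2 -> 1/2 = 1/2
~ψ = ~1/2 = 1/2
φ -> φ = 1/2 -> 1/2 = 1/2
φ & (φ -> φ) = 1/2 & 1/2 = 1/2
~ψ -> (φ & (φ -> φ)) = 1/2 -> 1/2 = 1/2
(((χ <-> χ) | φ) -> ((χ -> ~φ) & (χ & ~χ))) <-> (~ψ -> (φ & (φ -> φ))) = 1/2 <-> 1/2 = 1/2
~((φ & φ) -> (ψ -> ((ψ -> φ) | χ))) <-> ((((χ <-> χ) | φ) -> ((χ -> ~φ) & (χ & ~χ))) <-> (~ψ -> (φ & (φ -> φ)))) = 1/2 <-> 1/2 = 1/2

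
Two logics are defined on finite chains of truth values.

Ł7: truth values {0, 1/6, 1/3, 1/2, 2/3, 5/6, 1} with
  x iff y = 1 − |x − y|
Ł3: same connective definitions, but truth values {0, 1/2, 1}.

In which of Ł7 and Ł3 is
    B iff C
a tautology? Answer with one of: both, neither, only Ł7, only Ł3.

neither

In Ł7: at B = 0, C = 1/6 the value is 5/6 — not a tautology.
In Ł3: at B = 0, C = 1/2 the value is 1/2 — not a tautology.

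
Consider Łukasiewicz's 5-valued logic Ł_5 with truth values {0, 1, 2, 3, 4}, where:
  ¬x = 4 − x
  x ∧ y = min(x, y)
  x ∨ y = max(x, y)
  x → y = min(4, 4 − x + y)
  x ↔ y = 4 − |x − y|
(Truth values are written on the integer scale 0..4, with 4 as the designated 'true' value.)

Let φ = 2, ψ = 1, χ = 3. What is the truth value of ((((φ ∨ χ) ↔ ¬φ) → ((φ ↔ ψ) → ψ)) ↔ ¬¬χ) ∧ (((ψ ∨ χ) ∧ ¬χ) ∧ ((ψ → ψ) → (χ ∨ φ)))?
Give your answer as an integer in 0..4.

φ ∨ χ = 2 ∨ 3 = 3
¬φ = ¬2 = 2
(φ ∨ χ) ↔ ¬φ = 3 ↔ 2 = 3
φ ↔ ψ = 2 ↔ 1 = 3
(φ ↔ ψ) → ψ = 3 → 1 = 2
((φ ∨ χ) ↔ ¬φ) → ((φ ↔ ψ) → ψ) = 3 → 2 = 3
¬χ = ¬3 = 1
¬¬χ = ¬1 = 3
(((φ ∨ χ) ↔ ¬φ) → ((φ ↔ ψ) → ψ)) ↔ ¬¬χ = 3 ↔ 3 = 4
ψ ∨ χ = 1 ∨ 3 = 3
¬χ = ¬3 = 1
(ψ ∨ χ) ∧ ¬χ = 3 ∧ 1 = 1
ψ → ψ = 1 → 1 = 4
χ ∨ φ = 3 ∨ 2 = 3
(ψ → ψ) → (χ ∨ φ) = 4 → 3 = 3
((ψ ∨ χ) ∧ ¬χ) ∧ ((ψ → ψ) → (χ ∨ φ)) = 1 ∧ 3 = 1
((((φ ∨ χ) ↔ ¬φ) → ((φ ↔ ψ) → ψ)) ↔ ¬¬χ) ∧ (((ψ ∨ χ) ∧ ¬χ) ∧ ((ψ → ψ) → (χ ∨ φ))) = 4 ∧ 1 = 1

1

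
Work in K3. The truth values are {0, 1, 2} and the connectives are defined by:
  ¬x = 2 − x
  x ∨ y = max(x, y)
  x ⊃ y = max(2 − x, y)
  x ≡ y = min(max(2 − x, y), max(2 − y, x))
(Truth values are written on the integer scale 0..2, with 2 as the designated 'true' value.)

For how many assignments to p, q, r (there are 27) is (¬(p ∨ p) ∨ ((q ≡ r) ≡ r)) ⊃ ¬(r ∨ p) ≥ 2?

value 2: 5 assignments (counts)
value 1: 16 assignments
value 0: 6 assignments
So 5 of the 27 assignments meet the threshold.

5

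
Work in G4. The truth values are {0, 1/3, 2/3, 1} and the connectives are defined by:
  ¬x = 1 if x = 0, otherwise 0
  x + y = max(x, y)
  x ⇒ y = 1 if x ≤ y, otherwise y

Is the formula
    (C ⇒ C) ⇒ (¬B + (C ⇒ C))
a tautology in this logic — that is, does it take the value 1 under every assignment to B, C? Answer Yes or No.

Yes

B = 0, C = 0 ↦ 1
B = 0, C = 1/3 ↦ 1
B = 0, C = 2/3 ↦ 1
B = 0, C = 1 ↦ 1
B = 1/3, C = 0 ↦ 1
B = 1/3, C = 1/3 ↦ 1
B = 1/3, C = 2/3 ↦ 1
B = 1/3, C = 1 ↦ 1
B = 2/3, C = 0 ↦ 1
B = 2/3, C = 1/3 ↦ 1
B = 2/3, C = 2/3 ↦ 1
B = 2/3, C = 1 ↦ 1
B = 1, C = 0 ↦ 1
B = 1, C = 1/3 ↦ 1
B = 1, C = 2/3 ↦ 1
B = 1, C = 1 ↦ 1
Every assignment gives a value ≥ 1.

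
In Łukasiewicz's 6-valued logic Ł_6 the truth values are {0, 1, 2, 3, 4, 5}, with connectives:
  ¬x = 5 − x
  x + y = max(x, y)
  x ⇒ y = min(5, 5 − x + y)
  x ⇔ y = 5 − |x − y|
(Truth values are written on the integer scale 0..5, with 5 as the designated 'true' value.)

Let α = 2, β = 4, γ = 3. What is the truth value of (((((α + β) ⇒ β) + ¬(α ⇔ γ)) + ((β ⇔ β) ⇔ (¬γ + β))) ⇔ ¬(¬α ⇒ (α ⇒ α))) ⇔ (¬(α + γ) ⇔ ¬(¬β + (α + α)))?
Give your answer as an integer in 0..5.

1

α + β = 2 + 4 = 4
(α + β) ⇒ β = 4 ⇒ 4 = 5
α ⇔ γ = 2 ⇔ 3 = 4
¬(α ⇔ γ) = ¬4 = 1
((α + β) ⇒ β) + ¬(α ⇔ γ) = 5 + 1 = 5
β ⇔ β = 4 ⇔ 4 = 5
¬γ = ¬3 = 2
¬γ + β = 2 + 4 = 4
(β ⇔ β) ⇔ (¬γ + β) = 5 ⇔ 4 = 4
(((α + β) ⇒ β) + ¬(α ⇔ γ)) + ((β ⇔ β) ⇔ (¬γ + β)) = 5 + 4 = 5
¬α = ¬2 = 3
α ⇒ α = 2 ⇒ 2 = 5
¬α ⇒ (α ⇒ α) = 3 ⇒ 5 = 5
¬(¬α ⇒ (α ⇒ α)) = ¬5 = 0
((((α + β) ⇒ β) + ¬(α ⇔ γ)) + ((β ⇔ β) ⇔ (¬γ + β))) ⇔ ¬(¬α ⇒ (α ⇒ α)) = 5 ⇔ 0 = 0
α + γ = 2 + 3 = 3
¬(α + γ) = ¬3 = 2
¬β = ¬4 = 1
α + α = 2 + 2 = 2
¬β + (α + α) = 1 + 2 = 2
¬(¬β + (α + α)) = ¬2 = 3
¬(α + γ) ⇔ ¬(¬β + (α + α)) = 2 ⇔ 3 = 4
(((((α + β) ⇒ β) + ¬(α ⇔ γ)) + ((β ⇔ β) ⇔ (¬γ + β))) ⇔ ¬(¬α ⇒ (α ⇒ α))) ⇔ (¬(α + γ) ⇔ ¬(¬β + (α + α))) = 0 ⇔ 4 = 1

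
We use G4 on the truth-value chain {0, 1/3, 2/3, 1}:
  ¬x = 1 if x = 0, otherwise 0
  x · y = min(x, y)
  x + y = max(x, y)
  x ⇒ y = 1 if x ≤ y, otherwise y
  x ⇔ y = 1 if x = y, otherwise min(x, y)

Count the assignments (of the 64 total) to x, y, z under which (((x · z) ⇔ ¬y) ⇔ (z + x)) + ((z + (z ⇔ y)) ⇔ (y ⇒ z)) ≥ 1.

value 1: 54 assignments (counts)
value 2/3: 7 assignments
value 1/3: 3 assignments
So 54 of the 64 assignments meet the threshold.

54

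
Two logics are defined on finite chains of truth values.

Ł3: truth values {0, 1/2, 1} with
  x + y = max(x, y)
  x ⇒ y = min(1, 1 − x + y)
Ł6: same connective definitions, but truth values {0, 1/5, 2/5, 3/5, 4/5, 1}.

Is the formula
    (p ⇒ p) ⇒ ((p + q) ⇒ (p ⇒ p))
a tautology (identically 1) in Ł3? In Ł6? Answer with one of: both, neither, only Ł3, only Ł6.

both

In Ł3: every assignment gives 1 — tautology.
In Ł6: every assignment gives 1 — tautology.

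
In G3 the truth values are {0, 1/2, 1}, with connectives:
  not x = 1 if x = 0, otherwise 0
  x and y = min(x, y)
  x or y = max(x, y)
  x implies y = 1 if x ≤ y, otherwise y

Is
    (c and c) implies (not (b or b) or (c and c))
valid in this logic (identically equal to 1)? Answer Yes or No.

Yes

b = 0, c = 0 ↦ 1
b = 0, c = 1/2 ↦ 1
b = 0, c = 1 ↦ 1
b = 1/2, c = 0 ↦ 1
b = 1/2, c = 1/2 ↦ 1
b = 1/2, c = 1 ↦ 1
b = 1, c = 0 ↦ 1
b = 1, c = 1/2 ↦ 1
b = 1, c = 1 ↦ 1
Every assignment gives a value ≥ 1.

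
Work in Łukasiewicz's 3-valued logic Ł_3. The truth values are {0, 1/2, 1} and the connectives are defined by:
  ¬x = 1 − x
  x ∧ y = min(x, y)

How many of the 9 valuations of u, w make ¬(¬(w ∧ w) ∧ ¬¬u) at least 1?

5

u = 0, w = 0 ↦ 1  ≥
u = 0, w = 1/2 ↦ 1  ≥
u = 0, w = 1 ↦ 1  ≥
u = 1/2, w = 0 ↦ 1/2  <
u = 1/2, w = 1/2 ↦ 1/2  <
u = 1/2, w = 1 ↦ 1  ≥
u = 1, w = 0 ↦ 0  <
u = 1, w = 1/2 ↦ 1/2  <
u = 1, w = 1 ↦ 1  ≥
So 5 of the 9 assignments meet the threshold.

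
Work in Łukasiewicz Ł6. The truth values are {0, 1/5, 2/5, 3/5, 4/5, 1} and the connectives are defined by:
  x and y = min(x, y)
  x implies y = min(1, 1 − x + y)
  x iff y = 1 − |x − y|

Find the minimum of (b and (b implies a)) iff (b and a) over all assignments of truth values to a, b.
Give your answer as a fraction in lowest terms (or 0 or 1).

Take a = 0, b = 2/5:
b implies a = 2/5 implies 0 = 3/5
b and (b implies a) = 2/5 and 3/5 = 2/5
b and a = 2/5 and 0 = 0
(b and (b implies a)) iff (b and a) = 2/5 iff 0 = 3/5
No assignment yields a value below 3/5, so this is the minimum.

3/5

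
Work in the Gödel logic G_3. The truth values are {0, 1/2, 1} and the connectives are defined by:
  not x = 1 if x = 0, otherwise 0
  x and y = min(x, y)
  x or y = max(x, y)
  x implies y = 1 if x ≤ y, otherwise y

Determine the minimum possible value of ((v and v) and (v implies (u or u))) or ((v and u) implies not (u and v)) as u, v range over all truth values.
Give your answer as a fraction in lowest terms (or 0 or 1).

1/2

Take u = 1/2, v = 1/2:
v and v = 1/2 and 1/2 = 1/2
u or u = 1/2 or 1/2 = 1/2
v implies (u or u) = 1/2 implies 1/2 = 1
(v and v) and (v implies (u or u)) = 1/2 and 1 = 1/2
v and u = 1/2 and 1/2 = 1/2
u and v = 1/2 and 1/2 = 1/2
not (u and v) = not 1/2 = 0
(v and u) implies not (u and v) = 1/2 implies 0 = 0
((v and v) and (v implies (u or u))) or ((v and u) implies not (u and v)) = 1/2 or 0 = 1/2
No assignment yields a value below 1/2, so this is the minimum.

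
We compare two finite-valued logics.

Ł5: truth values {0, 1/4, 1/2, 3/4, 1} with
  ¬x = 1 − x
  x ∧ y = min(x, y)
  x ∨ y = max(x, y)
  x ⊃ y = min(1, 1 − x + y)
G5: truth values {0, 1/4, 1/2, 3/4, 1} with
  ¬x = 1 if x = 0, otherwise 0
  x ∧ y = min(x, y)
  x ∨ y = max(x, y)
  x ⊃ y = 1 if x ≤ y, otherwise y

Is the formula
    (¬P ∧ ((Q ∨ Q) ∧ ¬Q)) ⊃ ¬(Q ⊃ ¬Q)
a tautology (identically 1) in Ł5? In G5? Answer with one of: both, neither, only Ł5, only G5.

In Ł5: at P = 0, Q = 1/4 the value is 3/4 — not a tautology.
In G5: every assignment gives 1 — tautology.

only G5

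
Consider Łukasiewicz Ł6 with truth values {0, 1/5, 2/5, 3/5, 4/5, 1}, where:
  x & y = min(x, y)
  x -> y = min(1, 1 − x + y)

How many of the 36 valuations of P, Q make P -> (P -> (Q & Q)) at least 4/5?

value 1: 27 assignments (counts)
value 4/5: 3 assignments (counts)
value 3/5: 2 assignments
value 2/5: 2 assignments
value 1/5: 1 assignment
value 0: 1 assignment
So 30 of the 36 assignments meet the threshold.

30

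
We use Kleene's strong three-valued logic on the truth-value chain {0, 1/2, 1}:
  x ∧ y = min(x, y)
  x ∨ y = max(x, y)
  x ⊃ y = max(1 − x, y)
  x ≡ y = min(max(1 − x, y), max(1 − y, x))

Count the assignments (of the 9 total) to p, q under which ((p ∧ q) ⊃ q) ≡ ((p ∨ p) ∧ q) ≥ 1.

p = 0, q = 0 ↦ 0  <
p = 0, q = 1/2 ↦ 0  <
p = 0, q = 1 ↦ 0  <
p = 1/2, q = 0 ↦ 0  <
p = 1/2, q = 1/2 ↦ 1/2  <
p = 1/2, q = 1 ↦ 1/2  <
p = 1, q = 0 ↦ 0  <
p = 1, q = 1/2 ↦ 1/2  <
p = 1, q = 1 ↦ 1  ≥
So 1 of the 9 assignments meets the threshold.

1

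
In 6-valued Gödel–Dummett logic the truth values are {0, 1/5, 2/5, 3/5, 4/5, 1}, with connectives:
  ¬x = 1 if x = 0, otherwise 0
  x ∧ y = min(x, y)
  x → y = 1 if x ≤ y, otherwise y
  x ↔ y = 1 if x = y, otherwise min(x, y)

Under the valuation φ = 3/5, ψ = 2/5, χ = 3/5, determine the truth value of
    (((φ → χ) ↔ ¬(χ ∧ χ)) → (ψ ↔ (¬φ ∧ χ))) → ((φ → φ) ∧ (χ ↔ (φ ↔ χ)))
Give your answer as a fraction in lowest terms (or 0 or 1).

3/5

φ → χ = 3/5 → 3/5 = 1
χ ∧ χ = 3/5 ∧ 3/5 = 3/5
¬(χ ∧ χ) = ¬3/5 = 0
(φ → χ) ↔ ¬(χ ∧ χ) = 1 ↔ 0 = 0
¬φ = ¬3/5 = 0
¬φ ∧ χ = 0 ∧ 3/5 = 0
ψ ↔ (¬φ ∧ χ) = 2/5 ↔ 0 = 0
((φ → χ) ↔ ¬(χ ∧ χ)) → (ψ ↔ (¬φ ∧ χ)) = 0 → 0 = 1
φ → φ = 3/5 → 3/5 = 1
φ ↔ χ = 3/5 ↔ 3/5 = 1
χ ↔ (φ ↔ χ) = 3/5 ↔ 1 = 3/5
(φ → φ) ∧ (χ ↔ (φ ↔ χ)) = 1 ∧ 3/5 = 3/5
(((φ → χ) ↔ ¬(χ ∧ χ)) → (ψ ↔ (¬φ ∧ χ))) → ((φ → φ) ∧ (χ ↔ (φ ↔ χ))) = 1 → 3/5 = 3/5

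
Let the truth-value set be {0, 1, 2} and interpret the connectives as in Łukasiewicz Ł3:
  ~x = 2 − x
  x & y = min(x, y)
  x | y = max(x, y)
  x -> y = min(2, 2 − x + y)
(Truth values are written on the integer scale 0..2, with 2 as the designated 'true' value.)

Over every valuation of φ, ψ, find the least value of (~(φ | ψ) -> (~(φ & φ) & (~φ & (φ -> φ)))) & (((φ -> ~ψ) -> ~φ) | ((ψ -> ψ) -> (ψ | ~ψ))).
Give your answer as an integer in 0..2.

1

Take φ = 1, ψ = 1:
φ | ψ = 1 | 1 = 1
~(φ | ψ) = ~1 = 1
φ & φ = 1 & 1 = 1
~(φ & φ) = ~1 = 1
~φ = ~1 = 1
φ -> φ = 1 -> 1 = 2
~φ & (φ -> φ) = 1 & 2 = 1
~(φ & φ) & (~φ & (φ -> φ)) = 1 & 1 = 1
~(φ | ψ) -> (~(φ & φ) & (~φ & (φ -> φ))) = 1 -> 1 = 2
~ψ = ~1 = 1
φ -> ~ψ = 1 -> 1 = 2
~φ = ~1 = 1
(φ -> ~ψ) -> ~φ = 2 -> 1 = 1
ψ -> ψ = 1 -> 1 = 2
~ψ = ~1 = 1
ψ | ~ψ = 1 | 1 = 1
(ψ -> ψ) -> (ψ | ~ψ) = 2 -> 1 = 1
((φ -> ~ψ) -> ~φ) | ((ψ -> ψ) -> (ψ | ~ψ)) = 1 | 1 = 1
(~(φ | ψ) -> (~(φ & φ) & (~φ & (φ -> φ)))) & (((φ -> ~ψ) -> ~φ) | ((ψ -> ψ) -> (ψ | ~ψ))) = 2 & 1 = 1
No assignment yields a value below 1, so this is the minimum.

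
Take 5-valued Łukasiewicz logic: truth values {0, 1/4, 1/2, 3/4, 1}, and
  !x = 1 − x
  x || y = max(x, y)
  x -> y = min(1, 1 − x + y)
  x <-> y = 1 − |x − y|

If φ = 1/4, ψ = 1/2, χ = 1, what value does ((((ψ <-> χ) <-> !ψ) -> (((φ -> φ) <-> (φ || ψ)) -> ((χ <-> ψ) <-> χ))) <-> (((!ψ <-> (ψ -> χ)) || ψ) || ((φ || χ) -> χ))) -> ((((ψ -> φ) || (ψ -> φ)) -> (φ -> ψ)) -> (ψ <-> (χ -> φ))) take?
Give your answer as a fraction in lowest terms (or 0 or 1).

ψ <-> χ = 1/2 <-> 1 = 1/2
!ψ = !1/2 = 1/2
(ψ <-> χ) <-> !ψ = 1/2 <-> 1/2 = 1
φ -> φ = 1/4 -> 1/4 = 1
φ || ψ = 1/4 || 1/2 = 1/2
(φ -> φ) <-> (φ || ψ) = 1 <-> 1/2 = 1/2
χ <-> ψ = 1 <-> 1/2 = 1/2
(χ <-> ψ) <-> χ = 1/2 <-> 1 = 1/2
((φ -> φ) <-> (φ || ψ)) -> ((χ <-> ψ) <-> χ) = 1/2 -> 1/2 = 1
((ψ <-> χ) <-> !ψ) -> (((φ -> φ) <-> (φ || ψ)) -> ((χ <-> ψ) <-> χ)) = 1 -> 1 = 1
!ψ = !1/2 = 1/2
ψ -> χ = 1/2 -> 1 = 1
!ψ <-> (ψ -> χ) = 1/2 <-> 1 = 1/2
(!ψ <-> (ψ -> χ)) || ψ = 1/2 || 1/2 = 1/2
φ || χ = 1/4 || 1 = 1
(φ || χ) -> χ = 1 -> 1 = 1
((!ψ <-> (ψ -> χ)) || ψ) || ((φ || χ) -> χ) = 1/2 || 1 = 1
(((ψ <-> χ) <-> !ψ) -> (((φ -> φ) <-> (φ || ψ)) -> ((χ <-> ψ) <-> χ))) <-> (((!ψ <-> (ψ -> χ)) || ψ) || ((φ || χ) -> χ)) = 1 <-> 1 = 1
ψ -> φ = 1/2 -> 1/4 = 3/4
ψ -> φ = 1/2 -> 1/4 = 3/4
(ψ -> φ) || (ψ -> φ) = 3/4 || 3/4 = 3/4
φ -> ψ = 1/4 -> 1/2 = 1
((ψ -> φ) || (ψ -> φ)) -> (φ -> ψ) = 3/4 -> 1 = 1
χ -> φ = 1 -> 1/4 = 1/4
ψ <-> (χ -> φ) = 1/2 <-> 1/4 = 3/4
(((ψ -> φ) || (ψ -> φ)) -> (φ -> ψ)) -> (ψ <-> (χ -> φ)) = 1 -> 3/4 = 3/4
((((ψ <-> χ) <-> !ψ) -> (((φ -> φ) <-> (φ || ψ)) -> ((χ <-> ψ) <-> χ))) <-> (((!ψ <-> (ψ -> χ)) || ψ) || ((φ || χ) -> χ))) -> ((((ψ -> φ) || (ψ -> φ)) -> (φ -> ψ)) -> (ψ <-> (χ -> φ))) = 1 -> 3/4 = 3/4

3/4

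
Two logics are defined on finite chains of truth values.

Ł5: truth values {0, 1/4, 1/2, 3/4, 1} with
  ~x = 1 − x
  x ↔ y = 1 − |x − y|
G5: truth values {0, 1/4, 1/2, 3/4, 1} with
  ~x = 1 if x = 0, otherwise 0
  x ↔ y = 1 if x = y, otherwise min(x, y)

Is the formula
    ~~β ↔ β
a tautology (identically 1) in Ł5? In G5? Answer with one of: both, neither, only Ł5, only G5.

only Ł5

In Ł5: every assignment gives 1 — tautology.
In G5: at β = 1/4 the value is 1/4 — not a tautology.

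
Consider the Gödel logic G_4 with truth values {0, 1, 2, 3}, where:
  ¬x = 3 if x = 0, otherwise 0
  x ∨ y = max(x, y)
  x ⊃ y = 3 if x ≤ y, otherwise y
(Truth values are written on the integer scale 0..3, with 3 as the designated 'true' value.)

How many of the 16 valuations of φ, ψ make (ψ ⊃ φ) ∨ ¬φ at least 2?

14

φ = 0, ψ = 0 ↦ 3  ≥
φ = 0, ψ = 1 ↦ 3  ≥
φ = 0, ψ = 2 ↦ 3  ≥
φ = 0, ψ = 3 ↦ 3  ≥
φ = 1, ψ = 0 ↦ 3  ≥
φ = 1, ψ = 1 ↦ 3  ≥
φ = 1, ψ = 2 ↦ 1  <
φ = 1, ψ = 3 ↦ 1  <
φ = 2, ψ = 0 ↦ 3  ≥
φ = 2, ψ = 1 ↦ 3  ≥
φ = 2, ψ = 2 ↦ 3  ≥
φ = 2, ψ = 3 ↦ 2  ≥
φ = 3, ψ = 0 ↦ 3  ≥
φ = 3, ψ = 1 ↦ 3  ≥
φ = 3, ψ = 2 ↦ 3  ≥
φ = 3, ψ = 3 ↦ 3  ≥
So 14 of the 16 assignments meet the threshold.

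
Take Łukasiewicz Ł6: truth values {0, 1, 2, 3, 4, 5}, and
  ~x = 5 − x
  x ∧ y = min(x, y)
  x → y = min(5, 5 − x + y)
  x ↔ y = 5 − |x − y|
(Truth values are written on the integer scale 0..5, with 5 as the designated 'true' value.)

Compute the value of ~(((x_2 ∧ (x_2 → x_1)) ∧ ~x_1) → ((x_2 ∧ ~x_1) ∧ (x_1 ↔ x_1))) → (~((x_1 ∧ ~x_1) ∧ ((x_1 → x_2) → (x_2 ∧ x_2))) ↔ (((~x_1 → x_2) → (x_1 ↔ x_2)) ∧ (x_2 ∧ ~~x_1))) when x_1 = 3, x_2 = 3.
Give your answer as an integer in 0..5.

x_2 → x_1 = 3 → 3 = 5
x_2 ∧ (x_2 → x_1) = 3 ∧ 5 = 3
~x_1 = ~3 = 2
(x_2 ∧ (x_2 → x_1)) ∧ ~x_1 = 3 ∧ 2 = 2
~x_1 = ~3 = 2
x_2 ∧ ~x_1 = 3 ∧ 2 = 2
x_1 ↔ x_1 = 3 ↔ 3 = 5
(x_2 ∧ ~x_1) ∧ (x_1 ↔ x_1) = 2 ∧ 5 = 2
((x_2 ∧ (x_2 → x_1)) ∧ ~x_1) → ((x_2 ∧ ~x_1) ∧ (x_1 ↔ x_1)) = 2 → 2 = 5
~(((x_2 ∧ (x_2 → x_1)) ∧ ~x_1) → ((x_2 ∧ ~x_1) ∧ (x_1 ↔ x_1))) = ~5 = 0
~x_1 = ~3 = 2
x_1 ∧ ~x_1 = 3 ∧ 2 = 2
x_1 → x_2 = 3 → 3 = 5
x_2 ∧ x_2 = 3 ∧ 3 = 3
(x_1 → x_2) → (x_2 ∧ x_2) = 5 → 3 = 3
(x_1 ∧ ~x_1) ∧ ((x_1 → x_2) → (x_2 ∧ x_2)) = 2 ∧ 3 = 2
~((x_1 ∧ ~x_1) ∧ ((x_1 → x_2) → (x_2 ∧ x_2))) = ~2 = 3
~x_1 = ~3 = 2
~x_1 → x_2 = 2 → 3 = 5
x_1 ↔ x_2 = 3 ↔ 3 = 5
(~x_1 → x_2) → (x_1 ↔ x_2) = 5 → 5 = 5
~x_1 = ~3 = 2
~~x_1 = ~2 = 3
x_2 ∧ ~~x_1 = 3 ∧ 3 = 3
((~x_1 → x_2) → (x_1 ↔ x_2)) ∧ (x_2 ∧ ~~x_1) = 5 ∧ 3 = 3
~((x_1 ∧ ~x_1) ∧ ((x_1 → x_2) → (x_2 ∧ x_2))) ↔ (((~x_1 → x_2) → (x_1 ↔ x_2)) ∧ (x_2 ∧ ~~x_1)) = 3 ↔ 3 = 5
~(((x_2 ∧ (x_2 → x_1)) ∧ ~x_1) → ((x_2 ∧ ~x_1) ∧ (x_1 ↔ x_1))) → (~((x_1 ∧ ~x_1) ∧ ((x_1 → x_2) → (x_2 ∧ x_2))) ↔ (((~x_1 → x_2) → (x_1 ↔ x_2)) ∧ (x_2 ∧ ~~x_1))) = 0 → 5 = 5

5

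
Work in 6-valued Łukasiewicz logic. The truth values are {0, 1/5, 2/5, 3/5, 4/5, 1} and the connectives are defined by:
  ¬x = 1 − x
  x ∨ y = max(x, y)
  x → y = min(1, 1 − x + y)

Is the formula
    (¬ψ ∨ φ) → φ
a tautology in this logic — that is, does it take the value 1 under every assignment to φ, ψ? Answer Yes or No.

Counterexample: take φ = 0, ψ = 0.
¬ψ = ¬0 = 1
¬ψ ∨ φ = 1 ∨ 0 = 1
(¬ψ ∨ φ) → φ = 1 → 0 = 0
This gives 0 ≠ 1.

No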